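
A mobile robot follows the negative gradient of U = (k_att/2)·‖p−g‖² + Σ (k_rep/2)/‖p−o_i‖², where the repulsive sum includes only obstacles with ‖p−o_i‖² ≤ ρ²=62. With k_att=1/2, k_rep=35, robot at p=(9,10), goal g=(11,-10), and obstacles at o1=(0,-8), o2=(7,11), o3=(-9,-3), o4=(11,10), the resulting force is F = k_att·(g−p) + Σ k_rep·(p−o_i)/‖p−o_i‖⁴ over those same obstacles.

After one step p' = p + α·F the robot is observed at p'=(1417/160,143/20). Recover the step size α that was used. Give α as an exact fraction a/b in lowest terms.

F_att = 1/2·(g−p) = 1/2·(2,-20) = (1.0000,-10.0000)
o1: d²=405 > ρ²=62 → inactive
o2: d²=5 ≤ ρ²=62; F_rep = 35·(2,-1)/5² = (2.8000,-1.4000)
o3: d²=493 > ρ²=62 → inactive
o4: d²=4 ≤ ρ²=62; F_rep = 35·(-2,0)/4² = (-4.3750,0.0000)
F = F_att + ΣF_rep = (-0.5750,-11.4000)
Δp = p'−p = (-0.1437,-2.8500); α = Δx/Fx = (-23/160) / (-23/40) = 1/4
check: Δy/Fy = (-57/20) / (-57/5) = 1/4 ✓

α = 1/4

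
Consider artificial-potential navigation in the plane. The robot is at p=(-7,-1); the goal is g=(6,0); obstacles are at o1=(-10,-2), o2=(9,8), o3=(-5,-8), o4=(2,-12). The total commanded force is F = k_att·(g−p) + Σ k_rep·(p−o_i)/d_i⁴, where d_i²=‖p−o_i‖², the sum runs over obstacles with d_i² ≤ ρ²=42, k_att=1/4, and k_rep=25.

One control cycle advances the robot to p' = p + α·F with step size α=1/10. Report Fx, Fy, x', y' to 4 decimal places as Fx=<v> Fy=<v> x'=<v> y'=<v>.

Fx=4.0000 Fy=0.5000 x'=-6.6000 y'=-0.9500

F_att = 1/4·(g−p) = 1/4·(13,1) = (3.2500,0.2500)
o1: d²=10 ≤ ρ²=42; F_rep = 25·(3,1)/10² = (0.7500,0.2500)
o2: d²=337 > ρ²=42 → inactive
o3: d²=53 > ρ²=42 → inactive
o4: d²=202 > ρ²=42 → inactive
F = F_att + ΣF_rep = (4.0000,0.5000)
p' = p + 1/10·F = (-6.6000,-0.9500)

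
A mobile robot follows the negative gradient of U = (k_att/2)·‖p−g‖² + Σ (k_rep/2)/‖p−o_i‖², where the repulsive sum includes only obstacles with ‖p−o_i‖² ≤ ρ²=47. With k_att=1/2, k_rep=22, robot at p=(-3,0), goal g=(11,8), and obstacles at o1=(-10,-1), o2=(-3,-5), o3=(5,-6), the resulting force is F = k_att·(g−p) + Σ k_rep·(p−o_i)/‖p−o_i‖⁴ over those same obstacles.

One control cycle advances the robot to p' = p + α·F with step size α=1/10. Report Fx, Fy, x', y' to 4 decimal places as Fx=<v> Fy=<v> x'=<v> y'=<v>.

F_att = 1/2·(g−p) = 1/2·(14,8) = (7.0000,4.0000)
o1: d²=50 > ρ²=47 → inactive
o2: d²=25 ≤ ρ²=47; F_rep = 22·(0,5)/25² = (0.0000,0.1760)
o3: d²=100 > ρ²=47 → inactive
F = F_att + ΣF_rep = (7.0000,4.1760)
p' = p + 1/10·F = (-2.3000,0.4176)

Fx=7.0000 Fy=4.1760 x'=-2.3000 y'=0.4176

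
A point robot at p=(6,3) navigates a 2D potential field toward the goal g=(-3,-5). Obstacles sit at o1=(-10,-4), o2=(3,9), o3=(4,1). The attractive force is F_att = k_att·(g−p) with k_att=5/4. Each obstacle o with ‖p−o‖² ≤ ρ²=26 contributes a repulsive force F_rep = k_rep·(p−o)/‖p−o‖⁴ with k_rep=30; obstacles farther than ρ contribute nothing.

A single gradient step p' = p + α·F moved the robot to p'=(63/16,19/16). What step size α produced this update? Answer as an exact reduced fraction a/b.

F_att = 5/4·(g−p) = 5/4·(-9,-8) = (-11.2500,-10.0000)
o1: d²=305 > ρ²=26 → inactive
o2: d²=45 > ρ²=26 → inactive
o3: d²=8 ≤ ρ²=26; F_rep = 30·(2,2)/8² = (0.9375,0.9375)
F = F_att + ΣF_rep = (-10.3125,-9.0625)
Δp = p'−p = (-2.0625,-1.8125); α = Δx/Fx = (-33/16) / (-165/16) = 1/5
check: Δy/Fy = (-29/16) / (-145/16) = 1/5 ✓

α = 1/5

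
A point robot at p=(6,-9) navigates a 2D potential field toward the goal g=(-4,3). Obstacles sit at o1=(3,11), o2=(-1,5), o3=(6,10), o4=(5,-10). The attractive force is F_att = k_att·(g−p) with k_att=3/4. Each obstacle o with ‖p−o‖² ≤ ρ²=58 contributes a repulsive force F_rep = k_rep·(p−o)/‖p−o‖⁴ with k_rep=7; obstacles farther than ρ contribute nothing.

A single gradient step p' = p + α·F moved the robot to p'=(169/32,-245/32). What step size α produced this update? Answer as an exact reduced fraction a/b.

F_att = 3/4·(g−p) = 3/4·(-10,12) = (-7.5000,9.0000)
o1: d²=409 > ρ²=58 → inactive
o2: d²=245 > ρ²=58 → inactive
o3: d²=361 > ρ²=58 → inactive
o4: d²=2 ≤ ρ²=58; F_rep = 7·(1,1)/2² = (1.7500,1.7500)
F = F_att + ΣF_rep = (-5.7500,10.7500)
Δp = p'−p = (-0.7188,1.3438); α = Δx/Fx = (-23/32) / (-23/4) = 1/8
check: Δy/Fy = (43/32) / (43/4) = 1/8 ✓

α = 1/8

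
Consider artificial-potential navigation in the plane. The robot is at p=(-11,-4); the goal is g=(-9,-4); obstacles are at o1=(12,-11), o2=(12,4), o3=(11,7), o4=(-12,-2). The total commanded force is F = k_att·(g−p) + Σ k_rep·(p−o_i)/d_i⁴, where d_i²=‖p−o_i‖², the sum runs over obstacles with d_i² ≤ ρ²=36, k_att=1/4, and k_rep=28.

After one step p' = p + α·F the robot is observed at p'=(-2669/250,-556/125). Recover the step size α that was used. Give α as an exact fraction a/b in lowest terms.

α = 1/5

F_att = 1/4·(g−p) = 1/4·(2,0) = (0.5000,0.0000)
o1: d²=578 > ρ²=36 → inactive
o2: d²=593 > ρ²=36 → inactive
o3: d²=605 > ρ²=36 → inactive
o4: d²=5 ≤ ρ²=36; F_rep = 28·(1,-2)/5² = (1.1200,-2.2400)
F = F_att + ΣF_rep = (1.6200,-2.2400)
Δp = p'−p = (0.3240,-0.4480); α = Δx/Fx = (81/250) / (81/50) = 1/5
check: Δy/Fy = (-56/125) / (-56/25) = 1/5 ✓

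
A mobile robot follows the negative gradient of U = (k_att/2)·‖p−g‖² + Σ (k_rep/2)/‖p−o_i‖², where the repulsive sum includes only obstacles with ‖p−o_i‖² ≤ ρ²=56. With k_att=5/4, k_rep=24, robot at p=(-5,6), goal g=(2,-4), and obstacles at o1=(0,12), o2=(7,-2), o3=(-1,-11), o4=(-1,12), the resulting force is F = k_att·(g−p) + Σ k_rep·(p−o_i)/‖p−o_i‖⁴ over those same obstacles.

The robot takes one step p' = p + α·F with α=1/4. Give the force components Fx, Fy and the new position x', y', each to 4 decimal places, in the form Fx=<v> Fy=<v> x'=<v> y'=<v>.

F_att = 5/4·(g−p) = 5/4·(7,-10) = (8.7500,-12.5000)
o1: d²=61 > ρ²=56 → inactive
o2: d²=208 > ρ²=56 → inactive
o3: d²=305 > ρ²=56 → inactive
o4: d²=52 ≤ ρ²=56; F_rep = 24·(-4,-6)/52² = (-0.0355,-0.0533)
F = F_att + ΣF_rep = (8.7145,-12.5533)
p' = p + 1/4·F = (-2.8214,2.8617)

Fx=8.7145 Fy=-12.5533 x'=-2.8214 y'=2.8617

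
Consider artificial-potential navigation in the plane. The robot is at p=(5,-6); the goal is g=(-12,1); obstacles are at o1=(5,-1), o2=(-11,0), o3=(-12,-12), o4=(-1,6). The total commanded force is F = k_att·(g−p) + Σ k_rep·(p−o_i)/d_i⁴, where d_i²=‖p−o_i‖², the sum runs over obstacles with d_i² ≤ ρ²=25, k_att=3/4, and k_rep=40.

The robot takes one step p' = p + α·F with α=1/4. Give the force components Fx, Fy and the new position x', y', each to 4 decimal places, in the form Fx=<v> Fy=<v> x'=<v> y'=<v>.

Fx=-12.7500 Fy=4.9300 x'=1.8125 y'=-4.7675

F_att = 3/4·(g−p) = 3/4·(-17,7) = (-12.7500,5.2500)
o1: d²=25 ≤ ρ²=25; F_rep = 40·(0,-5)/25² = (0.0000,-0.3200)
o2: d²=292 > ρ²=25 → inactive
o3: d²=325 > ρ²=25 → inactive
o4: d²=180 > ρ²=25 → inactive
F = F_att + ΣF_rep = (-12.7500,4.9300)
p' = p + 1/4·F = (1.8125,-4.7675)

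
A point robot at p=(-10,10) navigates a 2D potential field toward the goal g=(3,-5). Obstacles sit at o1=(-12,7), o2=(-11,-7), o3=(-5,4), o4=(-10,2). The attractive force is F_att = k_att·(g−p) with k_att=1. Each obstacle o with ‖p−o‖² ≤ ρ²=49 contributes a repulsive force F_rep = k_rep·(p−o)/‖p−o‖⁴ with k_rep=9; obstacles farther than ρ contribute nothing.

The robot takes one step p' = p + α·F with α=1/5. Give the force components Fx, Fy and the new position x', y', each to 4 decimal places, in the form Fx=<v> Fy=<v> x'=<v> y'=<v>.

Fx=13.1065 Fy=-14.8402 x'=-7.3787 y'=7.0320

F_att = 1·(g−p) = 1·(13,-15) = (13.0000,-15.0000)
o1: d²=13 ≤ ρ²=49; F_rep = 9·(2,3)/13² = (0.1065,0.1598)
o2: d²=290 > ρ²=49 → inactive
o3: d²=61 > ρ²=49 → inactive
o4: d²=64 > ρ²=49 → inactive
F = F_att + ΣF_rep = (13.1065,-14.8402)
p' = p + 1/5·F = (-7.3787,7.0320)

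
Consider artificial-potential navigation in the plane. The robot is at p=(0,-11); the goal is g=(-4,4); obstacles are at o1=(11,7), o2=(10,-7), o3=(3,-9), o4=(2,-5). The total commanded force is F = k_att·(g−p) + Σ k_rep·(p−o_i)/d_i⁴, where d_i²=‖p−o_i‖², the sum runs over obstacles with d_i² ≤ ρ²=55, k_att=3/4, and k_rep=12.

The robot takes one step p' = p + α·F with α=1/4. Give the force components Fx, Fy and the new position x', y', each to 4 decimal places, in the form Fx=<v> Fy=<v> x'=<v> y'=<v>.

F_att = 3/4·(g−p) = 3/4·(-4,15) = (-3.0000,11.2500)
o1: d²=445 > ρ²=55 → inactive
o2: d²=116 > ρ²=55 → inactive
o3: d²=13 ≤ ρ²=55; F_rep = 12·(-3,-2)/13² = (-0.2130,-0.1420)
o4: d²=40 ≤ ρ²=55; F_rep = 12·(-2,-6)/40² = (-0.0150,-0.0450)
F = F_att + ΣF_rep = (-3.2280,11.0630)
p' = p + 1/4·F = (-0.8070,-8.2343)

Fx=-3.2280 Fy=11.0630 x'=-0.8070 y'=-8.2343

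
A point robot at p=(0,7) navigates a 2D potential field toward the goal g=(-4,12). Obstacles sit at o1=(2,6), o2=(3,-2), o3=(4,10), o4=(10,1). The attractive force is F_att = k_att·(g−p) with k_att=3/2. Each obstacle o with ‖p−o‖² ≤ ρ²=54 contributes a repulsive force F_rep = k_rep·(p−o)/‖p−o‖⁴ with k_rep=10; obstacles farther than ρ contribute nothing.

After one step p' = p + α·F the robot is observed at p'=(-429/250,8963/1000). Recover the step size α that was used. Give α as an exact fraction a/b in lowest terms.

α = 1/4

F_att = 3/2·(g−p) = 3/2·(-4,5) = (-6.0000,7.5000)
o1: d²=5 ≤ ρ²=54; F_rep = 10·(-2,1)/5² = (-0.8000,0.4000)
o2: d²=90 > ρ²=54 → inactive
o3: d²=25 ≤ ρ²=54; F_rep = 10·(-4,-3)/25² = (-0.0640,-0.0480)
o4: d²=136 > ρ²=54 → inactive
F = F_att + ΣF_rep = (-6.8640,7.8520)
Δp = p'−p = (-1.7160,1.9630); α = Δx/Fx = (-429/250) / (-858/125) = 1/4
check: Δy/Fy = (1963/1000) / (1963/250) = 1/4 ✓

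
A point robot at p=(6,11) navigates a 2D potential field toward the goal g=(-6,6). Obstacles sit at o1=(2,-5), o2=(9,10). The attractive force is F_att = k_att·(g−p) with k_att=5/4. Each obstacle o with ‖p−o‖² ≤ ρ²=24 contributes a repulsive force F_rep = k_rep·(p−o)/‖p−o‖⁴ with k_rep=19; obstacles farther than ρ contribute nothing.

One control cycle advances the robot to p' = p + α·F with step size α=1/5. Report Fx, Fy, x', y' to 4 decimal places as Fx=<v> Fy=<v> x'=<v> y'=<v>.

F_att = 5/4·(g−p) = 5/4·(-12,-5) = (-15.0000,-6.2500)
o1: d²=272 > ρ²=24 → inactive
o2: d²=10 ≤ ρ²=24; F_rep = 19·(-3,1)/10² = (-0.5700,0.1900)
F = F_att + ΣF_rep = (-15.5700,-6.0600)
p' = p + 1/5·F = (2.8860,9.7880)

Fx=-15.5700 Fy=-6.0600 x'=2.8860 y'=9.7880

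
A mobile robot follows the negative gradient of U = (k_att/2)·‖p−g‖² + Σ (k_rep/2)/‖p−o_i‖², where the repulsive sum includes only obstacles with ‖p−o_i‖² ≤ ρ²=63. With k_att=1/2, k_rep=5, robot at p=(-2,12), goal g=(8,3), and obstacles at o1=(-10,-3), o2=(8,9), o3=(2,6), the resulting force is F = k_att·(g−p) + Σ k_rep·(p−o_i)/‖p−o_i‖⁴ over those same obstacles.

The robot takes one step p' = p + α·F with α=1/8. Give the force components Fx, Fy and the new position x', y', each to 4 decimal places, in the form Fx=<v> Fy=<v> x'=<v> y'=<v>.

Fx=4.9926 Fy=-4.4889 x'=-1.3759 y'=11.4389

F_att = 1/2·(g−p) = 1/2·(10,-9) = (5.0000,-4.5000)
o1: d²=289 > ρ²=63 → inactive
o2: d²=109 > ρ²=63 → inactive
o3: d²=52 ≤ ρ²=63; F_rep = 5·(-4,6)/52² = (-0.0074,0.0111)
F = F_att + ΣF_rep = (4.9926,-4.4889)
p' = p + 1/8·F = (-1.3759,11.4389)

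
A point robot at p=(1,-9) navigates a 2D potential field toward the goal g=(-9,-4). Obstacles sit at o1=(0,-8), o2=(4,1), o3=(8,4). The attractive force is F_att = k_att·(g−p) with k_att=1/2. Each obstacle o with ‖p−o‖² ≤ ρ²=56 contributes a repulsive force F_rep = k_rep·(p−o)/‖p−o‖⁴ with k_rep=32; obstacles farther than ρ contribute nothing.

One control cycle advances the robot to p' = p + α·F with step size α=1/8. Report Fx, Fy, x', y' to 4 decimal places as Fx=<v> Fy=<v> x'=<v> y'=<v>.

F_att = 1/2·(g−p) = 1/2·(-10,5) = (-5.0000,2.5000)
o1: d²=2 ≤ ρ²=56; F_rep = 32·(1,-1)/2² = (8.0000,-8.0000)
o2: d²=109 > ρ²=56 → inactive
o3: d²=218 > ρ²=56 → inactive
F = F_att + ΣF_rep = (3.0000,-5.5000)
p' = p + 1/8·F = (1.3750,-9.6875)

Fx=3.0000 Fy=-5.5000 x'=1.3750 y'=-9.6875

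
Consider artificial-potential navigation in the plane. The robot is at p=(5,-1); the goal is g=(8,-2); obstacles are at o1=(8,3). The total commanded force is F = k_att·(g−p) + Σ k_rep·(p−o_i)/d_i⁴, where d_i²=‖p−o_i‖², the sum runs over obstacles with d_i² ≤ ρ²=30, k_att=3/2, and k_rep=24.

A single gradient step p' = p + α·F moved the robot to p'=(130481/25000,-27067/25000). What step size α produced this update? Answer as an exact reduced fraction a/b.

α = 1/20

F_att = 3/2·(g−p) = 3/2·(3,-1) = (4.5000,-1.5000)
o1: d²=25 ≤ ρ²=30; F_rep = 24·(-3,-4)/25² = (-0.1152,-0.1536)
F = F_att + ΣF_rep = (4.3848,-1.6536)
Δp = p'−p = (0.2192,-0.0827); α = Δx/Fx = (5481/25000) / (5481/1250) = 1/20
check: Δy/Fy = (-2067/25000) / (-2067/1250) = 1/20 ✓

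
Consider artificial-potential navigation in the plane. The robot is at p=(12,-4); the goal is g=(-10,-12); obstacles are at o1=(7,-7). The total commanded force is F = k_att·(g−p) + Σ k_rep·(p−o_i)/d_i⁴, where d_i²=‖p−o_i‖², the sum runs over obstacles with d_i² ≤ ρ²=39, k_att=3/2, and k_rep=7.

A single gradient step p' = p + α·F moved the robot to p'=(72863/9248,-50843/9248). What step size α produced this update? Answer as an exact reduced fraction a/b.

α = 1/8

F_att = 3/2·(g−p) = 3/2·(-22,-8) = (-33.0000,-12.0000)
o1: d²=34 ≤ ρ²=39; F_rep = 7·(5,3)/34² = (0.0303,0.0182)
F = F_att + ΣF_rep = (-32.9697,-11.9818)
Δp = p'−p = (-4.1212,-1.4977); α = Δx/Fx = (-38113/9248) / (-38113/1156) = 1/8
check: Δy/Fy = (-13851/9248) / (-13851/1156) = 1/8 ✓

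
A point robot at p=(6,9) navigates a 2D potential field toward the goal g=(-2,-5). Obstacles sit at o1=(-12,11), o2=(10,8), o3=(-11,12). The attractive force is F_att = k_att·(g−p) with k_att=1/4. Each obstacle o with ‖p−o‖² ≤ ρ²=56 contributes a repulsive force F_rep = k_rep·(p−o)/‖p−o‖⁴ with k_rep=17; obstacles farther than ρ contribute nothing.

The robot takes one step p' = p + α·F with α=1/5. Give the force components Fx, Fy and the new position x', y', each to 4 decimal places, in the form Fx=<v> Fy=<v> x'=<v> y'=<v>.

Fx=-2.2353 Fy=-3.4412 x'=5.5529 y'=8.3118

F_att = 1/4·(g−p) = 1/4·(-8,-14) = (-2.0000,-3.5000)
o1: d²=328 > ρ²=56 → inactive
o2: d²=17 ≤ ρ²=56; F_rep = 17·(-4,1)/17² = (-0.2353,0.0588)
o3: d²=298 > ρ²=56 → inactive
F = F_att + ΣF_rep = (-2.2353,-3.4412)
p' = p + 1/5·F = (5.5529,8.3118)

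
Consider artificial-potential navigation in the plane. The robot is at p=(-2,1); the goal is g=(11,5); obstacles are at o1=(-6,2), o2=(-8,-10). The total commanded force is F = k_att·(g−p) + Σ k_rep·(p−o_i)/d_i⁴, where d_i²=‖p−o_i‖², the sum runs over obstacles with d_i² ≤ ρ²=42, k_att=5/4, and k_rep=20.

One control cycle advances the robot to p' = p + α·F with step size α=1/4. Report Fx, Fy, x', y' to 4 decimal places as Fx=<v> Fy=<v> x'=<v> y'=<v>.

Fx=16.5268 Fy=4.9308 x'=2.1317 y'=2.2327

F_att = 5/4·(g−p) = 5/4·(13,4) = (16.2500,5.0000)
o1: d²=17 ≤ ρ²=42; F_rep = 20·(4,-1)/17² = (0.2768,-0.0692)
o2: d²=157 > ρ²=42 → inactive
F = F_att + ΣF_rep = (16.5268,4.9308)
p' = p + 1/4·F = (2.1317,2.2327)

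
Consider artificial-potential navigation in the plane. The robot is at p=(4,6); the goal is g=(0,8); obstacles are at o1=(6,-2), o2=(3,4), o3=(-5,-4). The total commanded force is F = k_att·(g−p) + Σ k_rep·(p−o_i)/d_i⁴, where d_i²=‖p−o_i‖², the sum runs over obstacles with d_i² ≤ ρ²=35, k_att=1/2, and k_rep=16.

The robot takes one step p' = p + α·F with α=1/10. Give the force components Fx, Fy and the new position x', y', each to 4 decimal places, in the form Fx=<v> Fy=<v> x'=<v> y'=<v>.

F_att = 1/2·(g−p) = 1/2·(-4,2) = (-2.0000,1.0000)
o1: d²=68 > ρ²=35 → inactive
o2: d²=5 ≤ ρ²=35; F_rep = 16·(1,2)/5² = (0.6400,1.2800)
o3: d²=181 > ρ²=35 → inactive
F = F_att + ΣF_rep = (-1.3600,2.2800)
p' = p + 1/10·F = (3.8640,6.2280)

Fx=-1.3600 Fy=2.2800 x'=3.8640 y'=6.2280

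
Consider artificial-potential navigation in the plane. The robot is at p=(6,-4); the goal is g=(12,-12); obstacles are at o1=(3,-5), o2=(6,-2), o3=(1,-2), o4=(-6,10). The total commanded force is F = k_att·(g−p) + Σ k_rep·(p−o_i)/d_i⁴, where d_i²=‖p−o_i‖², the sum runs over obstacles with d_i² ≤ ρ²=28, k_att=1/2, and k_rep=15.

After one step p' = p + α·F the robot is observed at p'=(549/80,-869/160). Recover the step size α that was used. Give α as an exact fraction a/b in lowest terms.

F_att = 1/2·(g−p) = 1/2·(6,-8) = (3.0000,-4.0000)
o1: d²=10 ≤ ρ²=28; F_rep = 15·(3,1)/10² = (0.4500,0.1500)
o2: d²=4 ≤ ρ²=28; F_rep = 15·(0,-2)/4² = (0.0000,-1.8750)
o3: d²=29 > ρ²=28 → inactive
o4: d²=340 > ρ²=28 → inactive
F = F_att + ΣF_rep = (3.4500,-5.7250)
Δp = p'−p = (0.8625,-1.4312); α = Δx/Fx = (69/80) / (69/20) = 1/4
check: Δy/Fy = (-229/160) / (-229/40) = 1/4 ✓

α = 1/4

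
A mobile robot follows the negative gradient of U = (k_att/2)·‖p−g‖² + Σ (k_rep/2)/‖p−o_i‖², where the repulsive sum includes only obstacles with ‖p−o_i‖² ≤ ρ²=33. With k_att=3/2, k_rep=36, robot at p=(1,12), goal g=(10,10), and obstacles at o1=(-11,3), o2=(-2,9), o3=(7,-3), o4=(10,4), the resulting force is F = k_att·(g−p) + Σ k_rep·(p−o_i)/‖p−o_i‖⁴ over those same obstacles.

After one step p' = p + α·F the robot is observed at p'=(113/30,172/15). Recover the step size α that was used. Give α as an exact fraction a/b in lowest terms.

α = 1/5

F_att = 3/2·(g−p) = 3/2·(9,-2) = (13.5000,-3.0000)
o1: d²=225 > ρ²=33 → inactive
o2: d²=18 ≤ ρ²=33; F_rep = 36·(3,3)/18² = (0.3333,0.3333)
o3: d²=261 > ρ²=33 → inactive
o4: d²=145 > ρ²=33 → inactive
F = F_att + ΣF_rep = (13.8333,-2.6667)
Δp = p'−p = (2.7667,-0.5333); α = Δx/Fx = (83/30) / (83/6) = 1/5
check: Δy/Fy = (-8/15) / (-8/3) = 1/5 ✓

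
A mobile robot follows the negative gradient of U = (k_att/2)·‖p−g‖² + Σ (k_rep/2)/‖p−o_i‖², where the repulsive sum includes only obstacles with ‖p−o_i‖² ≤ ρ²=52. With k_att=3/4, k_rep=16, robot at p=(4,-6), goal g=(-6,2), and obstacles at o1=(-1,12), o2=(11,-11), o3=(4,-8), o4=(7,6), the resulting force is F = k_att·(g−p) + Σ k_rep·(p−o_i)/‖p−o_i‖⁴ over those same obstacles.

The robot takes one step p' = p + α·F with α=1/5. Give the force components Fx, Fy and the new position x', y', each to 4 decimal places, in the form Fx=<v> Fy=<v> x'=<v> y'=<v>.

Fx=-7.5000 Fy=8.0000 x'=2.5000 y'=-4.4000

F_att = 3/4·(g−p) = 3/4·(-10,8) = (-7.5000,6.0000)
o1: d²=349 > ρ²=52 → inactive
o2: d²=74 > ρ²=52 → inactive
o3: d²=4 ≤ ρ²=52; F_rep = 16·(0,2)/4² = (0.0000,2.0000)
o4: d²=153 > ρ²=52 → inactive
F = F_att + ΣF_rep = (-7.5000,8.0000)
p' = p + 1/5·F = (2.5000,-4.4000)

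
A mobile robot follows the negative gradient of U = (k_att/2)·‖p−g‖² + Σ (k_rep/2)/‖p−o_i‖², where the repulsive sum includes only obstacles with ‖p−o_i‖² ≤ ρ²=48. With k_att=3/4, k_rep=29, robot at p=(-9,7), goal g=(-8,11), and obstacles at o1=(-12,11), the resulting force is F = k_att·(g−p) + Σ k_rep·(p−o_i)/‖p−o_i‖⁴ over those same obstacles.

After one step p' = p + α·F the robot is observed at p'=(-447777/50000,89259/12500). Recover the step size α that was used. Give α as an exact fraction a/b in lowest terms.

α = 1/20

F_att = 3/4·(g−p) = 3/4·(1,4) = (0.7500,3.0000)
o1: d²=25 ≤ ρ²=48; F_rep = 29·(3,-4)/25² = (0.1392,-0.1856)
F = F_att + ΣF_rep = (0.8892,2.8144)
Δp = p'−p = (0.0445,0.1407); α = Δx/Fx = (2223/50000) / (2223/2500) = 1/20
check: Δy/Fy = (1759/12500) / (1759/625) = 1/20 ✓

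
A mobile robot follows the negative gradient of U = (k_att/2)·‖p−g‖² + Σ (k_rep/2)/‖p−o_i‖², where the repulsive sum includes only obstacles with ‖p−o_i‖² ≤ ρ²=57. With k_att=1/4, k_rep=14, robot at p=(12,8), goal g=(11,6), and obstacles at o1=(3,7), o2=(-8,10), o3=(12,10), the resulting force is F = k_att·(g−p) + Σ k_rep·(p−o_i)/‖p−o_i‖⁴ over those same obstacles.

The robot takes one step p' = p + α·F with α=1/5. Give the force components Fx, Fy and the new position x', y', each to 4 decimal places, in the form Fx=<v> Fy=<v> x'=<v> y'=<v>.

F_att = 1/4·(g−p) = 1/4·(-1,-2) = (-0.2500,-0.5000)
o1: d²=82 > ρ²=57 → inactive
o2: d²=404 > ρ²=57 → inactive
o3: d²=4 ≤ ρ²=57; F_rep = 14·(0,-2)/4² = (0.0000,-1.7500)
F = F_att + ΣF_rep = (-0.2500,-2.2500)
p' = p + 1/5·F = (11.9500,7.5500)

Fx=-0.2500 Fy=-2.2500 x'=11.9500 y'=7.5500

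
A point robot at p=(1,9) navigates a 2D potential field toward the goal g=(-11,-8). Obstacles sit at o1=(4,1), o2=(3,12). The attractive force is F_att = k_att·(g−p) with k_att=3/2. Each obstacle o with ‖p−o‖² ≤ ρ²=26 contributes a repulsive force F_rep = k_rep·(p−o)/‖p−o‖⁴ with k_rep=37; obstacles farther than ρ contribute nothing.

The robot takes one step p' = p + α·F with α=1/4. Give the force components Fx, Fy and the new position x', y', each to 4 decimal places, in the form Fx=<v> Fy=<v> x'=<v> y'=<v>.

Fx=-18.4379 Fy=-26.1568 x'=-3.6095 y'=2.4608

F_att = 3/2·(g−p) = 3/2·(-12,-17) = (-18.0000,-25.5000)
o1: d²=73 > ρ²=26 → inactive
o2: d²=13 ≤ ρ²=26; F_rep = 37·(-2,-3)/13² = (-0.4379,-0.6568)
F = F_att + ΣF_rep = (-18.4379,-26.1568)
p' = p + 1/4·F = (-3.6095,2.4608)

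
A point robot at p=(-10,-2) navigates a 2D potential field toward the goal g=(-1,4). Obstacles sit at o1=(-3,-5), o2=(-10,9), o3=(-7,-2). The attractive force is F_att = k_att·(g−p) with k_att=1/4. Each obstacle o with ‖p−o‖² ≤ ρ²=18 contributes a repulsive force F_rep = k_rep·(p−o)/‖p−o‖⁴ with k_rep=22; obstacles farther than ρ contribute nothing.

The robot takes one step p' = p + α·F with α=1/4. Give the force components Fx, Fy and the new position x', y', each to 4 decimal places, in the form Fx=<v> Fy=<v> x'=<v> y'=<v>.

Fx=1.4352 Fy=1.5000 x'=-9.6412 y'=-1.6250

F_att = 1/4·(g−p) = 1/4·(9,6) = (2.2500,1.5000)
o1: d²=58 > ρ²=18 → inactive
o2: d²=121 > ρ²=18 → inactive
o3: d²=9 ≤ ρ²=18; F_rep = 22·(-3,0)/9² = (-0.8148,0.0000)
F = F_att + ΣF_rep = (1.4352,1.5000)
p' = p + 1/4·F = (-9.6412,-1.6250)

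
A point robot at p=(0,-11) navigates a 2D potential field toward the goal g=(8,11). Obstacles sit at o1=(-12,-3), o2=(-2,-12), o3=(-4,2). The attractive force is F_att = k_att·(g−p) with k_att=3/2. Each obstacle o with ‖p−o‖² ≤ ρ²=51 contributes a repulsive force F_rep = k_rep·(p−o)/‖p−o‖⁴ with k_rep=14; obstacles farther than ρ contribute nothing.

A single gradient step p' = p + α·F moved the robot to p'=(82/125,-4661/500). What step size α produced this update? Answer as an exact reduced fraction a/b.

α = 1/20

F_att = 3/2·(g−p) = 3/2·(8,22) = (12.0000,33.0000)
o1: d²=208 > ρ²=51 → inactive
o2: d²=5 ≤ ρ²=51; F_rep = 14·(2,1)/5² = (1.1200,0.5600)
o3: d²=185 > ρ²=51 → inactive
F = F_att + ΣF_rep = (13.1200,33.5600)
Δp = p'−p = (0.6560,1.6780); α = Δx/Fx = (82/125) / (328/25) = 1/20
check: Δy/Fy = (839/500) / (839/25) = 1/20 ✓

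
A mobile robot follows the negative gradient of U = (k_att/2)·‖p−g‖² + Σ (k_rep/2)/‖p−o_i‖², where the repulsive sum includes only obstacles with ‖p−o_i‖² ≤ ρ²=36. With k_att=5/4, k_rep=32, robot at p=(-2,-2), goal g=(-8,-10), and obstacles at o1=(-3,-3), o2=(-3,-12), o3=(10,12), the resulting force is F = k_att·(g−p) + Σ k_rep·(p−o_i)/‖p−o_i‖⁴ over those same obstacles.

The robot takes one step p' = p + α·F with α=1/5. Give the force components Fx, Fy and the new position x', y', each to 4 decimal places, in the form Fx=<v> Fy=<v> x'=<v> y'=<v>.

F_att = 5/4·(g−p) = 5/4·(-6,-8) = (-7.5000,-10.0000)
o1: d²=2 ≤ ρ²=36; F_rep = 32·(1,1)/2² = (8.0000,8.0000)
o2: d²=101 > ρ²=36 → inactive
o3: d²=340 > ρ²=36 → inactive
F = F_att + ΣF_rep = (0.5000,-2.0000)
p' = p + 1/5·F = (-1.9000,-2.4000)

Fx=0.5000 Fy=-2.0000 x'=-1.9000 y'=-2.4000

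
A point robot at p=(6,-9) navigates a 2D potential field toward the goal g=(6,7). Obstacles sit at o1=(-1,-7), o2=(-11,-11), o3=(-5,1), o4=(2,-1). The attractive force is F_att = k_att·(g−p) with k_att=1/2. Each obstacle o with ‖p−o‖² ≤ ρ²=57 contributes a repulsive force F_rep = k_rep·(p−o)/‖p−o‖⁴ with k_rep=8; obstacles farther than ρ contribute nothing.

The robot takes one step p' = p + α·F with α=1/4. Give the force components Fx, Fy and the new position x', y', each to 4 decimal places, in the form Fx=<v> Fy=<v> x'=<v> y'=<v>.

F_att = 1/2·(g−p) = 1/2·(0,16) = (0.0000,8.0000)
o1: d²=53 ≤ ρ²=57; F_rep = 8·(7,-2)/53² = (0.0199,-0.0057)
o2: d²=293 > ρ²=57 → inactive
o3: d²=221 > ρ²=57 → inactive
o4: d²=80 > ρ²=57 → inactive
F = F_att + ΣF_rep = (0.0199,7.9943)
p' = p + 1/4·F = (6.0050,-7.0014)

Fx=0.0199 Fy=7.9943 x'=6.0050 y'=-7.0014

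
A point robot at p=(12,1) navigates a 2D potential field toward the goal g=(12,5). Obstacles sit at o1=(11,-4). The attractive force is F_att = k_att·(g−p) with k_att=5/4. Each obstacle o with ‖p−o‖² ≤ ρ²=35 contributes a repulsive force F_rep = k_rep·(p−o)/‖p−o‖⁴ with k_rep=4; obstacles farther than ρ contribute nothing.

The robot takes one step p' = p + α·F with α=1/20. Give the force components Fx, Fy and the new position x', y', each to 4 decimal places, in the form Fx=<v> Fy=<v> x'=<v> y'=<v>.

F_att = 5/4·(g−p) = 5/4·(0,4) = (0.0000,5.0000)
o1: d²=26 ≤ ρ²=35; F_rep = 4·(1,5)/26² = (0.0059,0.0296)
F = F_att + ΣF_rep = (0.0059,5.0296)
p' = p + 1/20·F = (12.0003,1.2515)

Fx=0.0059 Fy=5.0296 x'=12.0003 y'=1.2515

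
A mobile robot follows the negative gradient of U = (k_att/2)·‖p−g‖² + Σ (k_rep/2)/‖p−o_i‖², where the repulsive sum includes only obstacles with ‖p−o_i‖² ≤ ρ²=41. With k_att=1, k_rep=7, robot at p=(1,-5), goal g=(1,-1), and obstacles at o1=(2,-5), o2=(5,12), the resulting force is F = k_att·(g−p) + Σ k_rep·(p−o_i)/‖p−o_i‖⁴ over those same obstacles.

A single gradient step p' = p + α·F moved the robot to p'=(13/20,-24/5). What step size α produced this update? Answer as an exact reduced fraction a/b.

F_att = 1·(g−p) = 1·(0,4) = (0.0000,4.0000)
o1: d²=1 ≤ ρ²=41; F_rep = 7·(-1,0)/1² = (-7.0000,0.0000)
o2: d²=305 > ρ²=41 → inactive
F = F_att + ΣF_rep = (-7.0000,4.0000)
Δp = p'−p = (-0.3500,0.2000); α = Δx/Fx = (-7/20) / (-7) = 1/20
check: Δy/Fy = (1/5) / (4) = 1/20 ✓

α = 1/20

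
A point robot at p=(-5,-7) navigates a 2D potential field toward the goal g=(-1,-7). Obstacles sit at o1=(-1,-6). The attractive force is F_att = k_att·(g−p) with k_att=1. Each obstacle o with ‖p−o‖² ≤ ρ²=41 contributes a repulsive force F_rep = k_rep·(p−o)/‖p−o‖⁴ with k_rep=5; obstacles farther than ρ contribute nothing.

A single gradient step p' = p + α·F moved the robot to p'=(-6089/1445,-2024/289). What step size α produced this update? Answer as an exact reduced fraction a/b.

F_att = 1·(g−p) = 1·(4,0) = (4.0000,0.0000)
o1: d²=17 ≤ ρ²=41; F_rep = 5·(-4,-1)/17² = (-0.0692,-0.0173)
F = F_att + ΣF_rep = (3.9308,-0.0173)
Δp = p'−p = (0.7862,-0.0035); α = Δx/Fx = (1136/1445) / (1136/289) = 1/5
check: Δy/Fy = (-1/289) / (-5/289) = 1/5 ✓

α = 1/5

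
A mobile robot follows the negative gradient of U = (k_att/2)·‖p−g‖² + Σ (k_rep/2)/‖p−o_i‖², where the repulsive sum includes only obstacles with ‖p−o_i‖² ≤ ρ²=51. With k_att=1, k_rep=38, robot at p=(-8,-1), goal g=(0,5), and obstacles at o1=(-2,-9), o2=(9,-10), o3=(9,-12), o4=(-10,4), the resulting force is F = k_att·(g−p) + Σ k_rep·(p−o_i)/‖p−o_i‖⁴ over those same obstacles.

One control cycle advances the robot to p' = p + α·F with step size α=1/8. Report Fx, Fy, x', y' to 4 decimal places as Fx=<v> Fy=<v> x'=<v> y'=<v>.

F_att = 1·(g−p) = 1·(8,6) = (8.0000,6.0000)
o1: d²=100 > ρ²=51 → inactive
o2: d²=370 > ρ²=51 → inactive
o3: d²=410 > ρ²=51 → inactive
o4: d²=29 ≤ ρ²=51; F_rep = 38·(2,-5)/29² = (0.0904,-0.2259)
F = F_att + ΣF_rep = (8.0904,5.7741)
p' = p + 1/8·F = (-6.9887,-0.2782)

Fx=8.0904 Fy=5.7741 x'=-6.9887 y'=-0.2782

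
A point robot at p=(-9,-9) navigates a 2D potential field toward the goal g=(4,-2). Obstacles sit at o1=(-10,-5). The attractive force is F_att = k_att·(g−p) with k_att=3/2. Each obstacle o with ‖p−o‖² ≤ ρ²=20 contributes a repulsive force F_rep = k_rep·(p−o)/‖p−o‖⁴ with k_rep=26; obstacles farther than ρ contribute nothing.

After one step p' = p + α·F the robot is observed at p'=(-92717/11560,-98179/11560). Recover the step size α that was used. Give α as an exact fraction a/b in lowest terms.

α = 1/20

F_att = 3/2·(g−p) = 3/2·(13,7) = (19.5000,10.5000)
o1: d²=17 ≤ ρ²=20; F_rep = 26·(1,-4)/17² = (0.0900,-0.3599)
F = F_att + ΣF_rep = (19.5900,10.1401)
Δp = p'−p = (0.9795,0.5070); α = Δx/Fx = (11323/11560) / (11323/578) = 1/20
check: Δy/Fy = (5861/11560) / (5861/578) = 1/20 ✓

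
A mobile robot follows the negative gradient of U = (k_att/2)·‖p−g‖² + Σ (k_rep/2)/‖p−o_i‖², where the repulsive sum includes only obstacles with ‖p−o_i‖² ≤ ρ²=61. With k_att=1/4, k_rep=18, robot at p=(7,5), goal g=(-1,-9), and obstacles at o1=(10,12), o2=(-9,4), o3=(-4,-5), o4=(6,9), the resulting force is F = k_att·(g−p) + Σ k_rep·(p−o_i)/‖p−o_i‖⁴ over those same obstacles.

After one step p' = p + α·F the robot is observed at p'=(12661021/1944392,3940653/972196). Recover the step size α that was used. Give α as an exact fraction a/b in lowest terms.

α = 1/4

F_att = 1/4·(g−p) = 1/4·(-8,-14) = (-2.0000,-3.5000)
o1: d²=58 ≤ ρ²=61; F_rep = 18·(-3,-7)/58² = (-0.0161,-0.0375)
o2: d²=257 > ρ²=61 → inactive
o3: d²=221 > ρ²=61 → inactive
o4: d²=17 ≤ ρ²=61; F_rep = 18·(1,-4)/17² = (0.0623,-0.2491)
F = F_att + ΣF_rep = (-1.9538,-3.7866)
Δp = p'−p = (-0.4884,-0.9466); α = Δx/Fx = (-949723/1944392) / (-949723/486098) = 1/4
check: Δy/Fy = (-920327/972196) / (-920327/243049) = 1/4 ✓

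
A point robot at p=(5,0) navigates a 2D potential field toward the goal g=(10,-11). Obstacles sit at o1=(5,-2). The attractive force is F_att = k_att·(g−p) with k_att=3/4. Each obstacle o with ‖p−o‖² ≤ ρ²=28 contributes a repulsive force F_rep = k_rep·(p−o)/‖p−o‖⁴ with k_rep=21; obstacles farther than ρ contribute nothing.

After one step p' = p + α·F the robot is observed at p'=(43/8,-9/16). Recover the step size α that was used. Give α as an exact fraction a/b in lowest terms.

α = 1/10

F_att = 3/4·(g−p) = 3/4·(5,-11) = (3.7500,-8.2500)
o1: d²=4 ≤ ρ²=28; F_rep = 21·(0,2)/4² = (0.0000,2.6250)
F = F_att + ΣF_rep = (3.7500,-5.6250)
Δp = p'−p = (0.3750,-0.5625); α = Δx/Fx = (3/8) / (15/4) = 1/10
check: Δy/Fy = (-9/16) / (-45/8) = 1/10 ✓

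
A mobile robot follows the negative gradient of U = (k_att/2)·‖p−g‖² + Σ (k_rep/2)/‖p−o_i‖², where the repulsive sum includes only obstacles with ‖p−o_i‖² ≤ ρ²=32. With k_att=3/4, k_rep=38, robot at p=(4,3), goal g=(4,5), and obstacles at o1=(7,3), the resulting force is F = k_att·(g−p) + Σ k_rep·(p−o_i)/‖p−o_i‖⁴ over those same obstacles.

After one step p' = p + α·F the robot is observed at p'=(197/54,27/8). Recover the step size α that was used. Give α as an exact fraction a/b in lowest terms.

F_att = 3/4·(g−p) = 3/4·(0,2) = (0.0000,1.5000)
o1: d²=9 ≤ ρ²=32; F_rep = 38·(-3,0)/9² = (-1.4074,0.0000)
F = F_att + ΣF_rep = (-1.4074,1.5000)
Δp = p'−p = (-0.3519,0.3750); α = Δx/Fx = (-19/54) / (-38/27) = 1/4
check: Δy/Fy = (3/8) / (3/2) = 1/4 ✓

α = 1/4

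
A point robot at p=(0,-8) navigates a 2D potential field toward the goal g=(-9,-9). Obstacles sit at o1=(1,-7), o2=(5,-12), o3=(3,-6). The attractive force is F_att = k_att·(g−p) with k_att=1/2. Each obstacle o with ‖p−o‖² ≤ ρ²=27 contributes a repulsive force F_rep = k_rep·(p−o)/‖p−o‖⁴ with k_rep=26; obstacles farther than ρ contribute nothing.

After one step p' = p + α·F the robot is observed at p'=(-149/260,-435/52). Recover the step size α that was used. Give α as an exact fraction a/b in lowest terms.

F_att = 1/2·(g−p) = 1/2·(-9,-1) = (-4.5000,-0.5000)
o1: d²=2 ≤ ρ²=27; F_rep = 26·(-1,-1)/2² = (-6.5000,-6.5000)
o2: d²=41 > ρ²=27 → inactive
o3: d²=13 ≤ ρ²=27; F_rep = 26·(-3,-2)/13² = (-0.4615,-0.3077)
F = F_att + ΣF_rep = (-11.4615,-7.3077)
Δp = p'−p = (-0.5731,-0.3654); α = Δx/Fx = (-149/260) / (-149/13) = 1/20
check: Δy/Fy = (-19/52) / (-95/13) = 1/20 ✓

α = 1/20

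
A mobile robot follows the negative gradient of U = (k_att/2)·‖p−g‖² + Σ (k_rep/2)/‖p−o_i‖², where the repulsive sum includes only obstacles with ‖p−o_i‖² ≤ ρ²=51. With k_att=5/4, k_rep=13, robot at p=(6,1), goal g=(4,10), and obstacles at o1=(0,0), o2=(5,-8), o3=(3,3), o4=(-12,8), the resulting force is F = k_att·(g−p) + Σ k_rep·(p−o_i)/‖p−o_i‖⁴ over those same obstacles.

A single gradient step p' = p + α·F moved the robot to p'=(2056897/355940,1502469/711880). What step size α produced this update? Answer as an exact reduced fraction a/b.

α = 1/10

F_att = 5/4·(g−p) = 5/4·(-2,9) = (-2.5000,11.2500)
o1: d²=37 ≤ ρ²=51; F_rep = 13·(6,1)/37² = (0.0570,0.0095)
o2: d²=82 > ρ²=51 → inactive
o3: d²=13 ≤ ρ²=51; F_rep = 13·(3,-2)/13² = (0.2308,-0.1538)
o4: d²=373 > ρ²=51 → inactive
F = F_att + ΣF_rep = (-2.2123,11.1056)
Δp = p'−p = (-0.2212,1.1106); α = Δx/Fx = (-78743/355940) / (-78743/35594) = 1/10
check: Δy/Fy = (790589/711880) / (790589/71188) = 1/10 ✓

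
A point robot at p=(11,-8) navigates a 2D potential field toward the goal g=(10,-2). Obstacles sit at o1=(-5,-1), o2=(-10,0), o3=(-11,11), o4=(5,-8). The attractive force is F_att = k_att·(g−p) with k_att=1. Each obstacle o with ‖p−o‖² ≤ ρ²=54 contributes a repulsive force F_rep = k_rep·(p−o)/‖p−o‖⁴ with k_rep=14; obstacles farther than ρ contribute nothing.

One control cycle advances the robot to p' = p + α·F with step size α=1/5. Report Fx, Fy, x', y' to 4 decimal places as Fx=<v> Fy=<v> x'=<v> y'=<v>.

F_att = 1·(g−p) = 1·(-1,6) = (-1.0000,6.0000)
o1: d²=305 > ρ²=54 → inactive
o2: d²=505 > ρ²=54 → inactive
o3: d²=845 > ρ²=54 → inactive
o4: d²=36 ≤ ρ²=54; F_rep = 14·(6,0)/36² = (0.0648,0.0000)
F = F_att + ΣF_rep = (-0.9352,6.0000)
p' = p + 1/5·F = (10.8130,-6.8000)

Fx=-0.9352 Fy=6.0000 x'=10.8130 y'=-6.8000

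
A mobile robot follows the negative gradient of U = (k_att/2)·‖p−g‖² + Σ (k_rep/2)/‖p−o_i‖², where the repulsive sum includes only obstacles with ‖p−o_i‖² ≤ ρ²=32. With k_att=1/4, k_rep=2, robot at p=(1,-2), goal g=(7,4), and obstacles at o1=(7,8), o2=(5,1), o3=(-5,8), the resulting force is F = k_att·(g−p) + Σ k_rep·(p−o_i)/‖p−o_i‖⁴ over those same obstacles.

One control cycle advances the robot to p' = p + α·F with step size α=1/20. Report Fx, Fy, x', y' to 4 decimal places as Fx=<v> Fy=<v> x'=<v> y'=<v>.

Fx=1.4872 Fy=1.4904 x'=1.0744 y'=-1.9255

F_att = 1/4·(g−p) = 1/4·(6,6) = (1.5000,1.5000)
o1: d²=136 > ρ²=32 → inactive
o2: d²=25 ≤ ρ²=32; F_rep = 2·(-4,-3)/25² = (-0.0128,-0.0096)
o3: d²=136 > ρ²=32 → inactive
F = F_att + ΣF_rep = (1.4872,1.4904)
p' = p + 1/20·F = (1.0744,-1.9255)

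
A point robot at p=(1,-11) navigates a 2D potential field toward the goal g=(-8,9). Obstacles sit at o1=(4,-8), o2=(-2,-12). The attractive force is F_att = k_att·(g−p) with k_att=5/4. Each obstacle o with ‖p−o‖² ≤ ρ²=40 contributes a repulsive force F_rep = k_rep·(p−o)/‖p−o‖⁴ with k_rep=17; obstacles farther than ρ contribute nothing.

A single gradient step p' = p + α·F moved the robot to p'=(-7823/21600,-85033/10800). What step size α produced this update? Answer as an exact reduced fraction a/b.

F_att = 5/4·(g−p) = 5/4·(-9,20) = (-11.2500,25.0000)
o1: d²=18 ≤ ρ²=40; F_rep = 17·(-3,-3)/18² = (-0.1574,-0.1574)
o2: d²=10 ≤ ρ²=40; F_rep = 17·(3,1)/10² = (0.5100,0.1700)
F = F_att + ΣF_rep = (-10.8974,25.0126)
Δp = p'−p = (-1.3622,3.1266); α = Δx/Fx = (-29423/21600) / (-29423/2700) = 1/8
check: Δy/Fy = (33767/10800) / (33767/1350) = 1/8 ✓

α = 1/8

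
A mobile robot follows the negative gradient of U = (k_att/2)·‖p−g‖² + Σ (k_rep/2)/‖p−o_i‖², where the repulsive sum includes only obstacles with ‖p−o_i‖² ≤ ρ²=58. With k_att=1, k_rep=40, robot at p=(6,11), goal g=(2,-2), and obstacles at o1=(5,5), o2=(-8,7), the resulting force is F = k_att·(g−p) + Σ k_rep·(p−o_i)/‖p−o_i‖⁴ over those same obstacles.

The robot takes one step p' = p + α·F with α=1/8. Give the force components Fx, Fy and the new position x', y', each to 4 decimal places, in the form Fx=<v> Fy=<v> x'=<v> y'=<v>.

Fx=-3.9708 Fy=-12.8247 x'=5.5037 y'=9.3969

F_att = 1·(g−p) = 1·(-4,-13) = (-4.0000,-13.0000)
o1: d²=37 ≤ ρ²=58; F_rep = 40·(1,6)/37² = (0.0292,0.1753)
o2: d²=212 > ρ²=58 → inactive
F = F_att + ΣF_rep = (-3.9708,-12.8247)
p' = p + 1/8·F = (5.5037,9.3969)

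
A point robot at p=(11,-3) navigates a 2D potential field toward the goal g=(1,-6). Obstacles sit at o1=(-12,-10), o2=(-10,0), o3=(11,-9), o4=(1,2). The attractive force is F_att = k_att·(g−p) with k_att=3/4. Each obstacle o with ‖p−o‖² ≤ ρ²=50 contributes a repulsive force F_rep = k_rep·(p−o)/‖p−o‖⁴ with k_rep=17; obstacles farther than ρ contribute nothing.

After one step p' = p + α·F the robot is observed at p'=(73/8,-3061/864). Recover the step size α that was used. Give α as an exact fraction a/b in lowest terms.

F_att = 3/4·(g−p) = 3/4·(-10,-3) = (-7.5000,-2.2500)
o1: d²=578 > ρ²=50 → inactive
o2: d²=450 > ρ²=50 → inactive
o3: d²=36 ≤ ρ²=50; F_rep = 17·(0,6)/36² = (0.0000,0.0787)
o4: d²=125 > ρ²=50 → inactive
F = F_att + ΣF_rep = (-7.5000,-2.1713)
Δp = p'−p = (-1.8750,-0.5428); α = Δx/Fx = (-15/8) / (-15/2) = 1/4
check: Δy/Fy = (-469/864) / (-469/216) = 1/4 ✓

α = 1/4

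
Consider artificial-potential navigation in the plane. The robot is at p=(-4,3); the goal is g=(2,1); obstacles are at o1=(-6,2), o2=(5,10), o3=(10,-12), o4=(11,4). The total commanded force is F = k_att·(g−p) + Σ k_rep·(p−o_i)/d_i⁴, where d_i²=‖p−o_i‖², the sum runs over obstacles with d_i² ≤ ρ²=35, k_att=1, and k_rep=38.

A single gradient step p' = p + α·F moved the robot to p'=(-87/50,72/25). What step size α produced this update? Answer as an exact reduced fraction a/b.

α = 1/4

F_att = 1·(g−p) = 1·(6,-2) = (6.0000,-2.0000)
o1: d²=5 ≤ ρ²=35; F_rep = 38·(2,1)/5² = (3.0400,1.5200)
o2: d²=130 > ρ²=35 → inactive
o3: d²=421 > ρ²=35 → inactive
o4: d²=226 > ρ²=35 → inactive
F = F_att + ΣF_rep = (9.0400,-0.4800)
Δp = p'−p = (2.2600,-0.1200); α = Δx/Fx = (113/50) / (226/25) = 1/4
check: Δy/Fy = (-3/25) / (-12/25) = 1/4 ✓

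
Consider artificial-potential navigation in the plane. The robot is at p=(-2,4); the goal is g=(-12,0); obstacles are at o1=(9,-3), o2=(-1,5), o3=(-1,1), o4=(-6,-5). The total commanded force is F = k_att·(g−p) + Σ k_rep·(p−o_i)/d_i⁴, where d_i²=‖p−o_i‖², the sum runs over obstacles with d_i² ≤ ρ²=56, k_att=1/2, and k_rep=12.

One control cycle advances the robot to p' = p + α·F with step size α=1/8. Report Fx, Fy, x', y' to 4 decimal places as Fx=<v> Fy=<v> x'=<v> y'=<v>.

Fx=-8.1200 Fy=-4.6400 x'=-3.0150 y'=3.4200

F_att = 1/2·(g−p) = 1/2·(-10,-4) = (-5.0000,-2.0000)
o1: d²=170 > ρ²=56 → inactive
o2: d²=2 ≤ ρ²=56; F_rep = 12·(-1,-1)/2² = (-3.0000,-3.0000)
o3: d²=10 ≤ ρ²=56; F_rep = 12·(-1,3)/10² = (-0.1200,0.3600)
o4: d²=97 > ρ²=56 → inactive
F = F_att + ΣF_rep = (-8.1200,-4.6400)
p' = p + 1/8·F = (-3.0150,3.4200)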